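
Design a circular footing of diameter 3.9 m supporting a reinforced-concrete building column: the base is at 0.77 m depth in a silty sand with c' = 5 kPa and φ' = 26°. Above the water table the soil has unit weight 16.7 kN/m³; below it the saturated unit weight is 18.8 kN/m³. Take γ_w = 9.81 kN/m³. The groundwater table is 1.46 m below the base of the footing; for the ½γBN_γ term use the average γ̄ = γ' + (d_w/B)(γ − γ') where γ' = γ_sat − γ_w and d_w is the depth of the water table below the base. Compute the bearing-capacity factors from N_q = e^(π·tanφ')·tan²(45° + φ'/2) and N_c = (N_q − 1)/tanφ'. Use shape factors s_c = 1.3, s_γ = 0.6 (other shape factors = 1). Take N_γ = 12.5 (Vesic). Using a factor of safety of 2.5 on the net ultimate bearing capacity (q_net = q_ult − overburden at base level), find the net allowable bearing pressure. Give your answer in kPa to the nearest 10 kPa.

N_q = e^(π·tan26°)·tan²(58°) = 11.85; N_c = (N_q − 1)/tanφ' = 22.25.
Effective surcharge at the founding depth q = γ·D_f = 16.7 × 0.77 = 12.859 kPa.
With d_w = 1.46 m < B, γ̄ = 8.99 + (1.46/3.9) × (16.7 − 8.99) = 11.876 kN/m³.
q_ult = c·N_c·s_c + q·N_q + 0.5·γ·B·N_γ·s_γ
     = 5 × 22.254 × 1.3 + 12.859 × 11.854 + 0.5 × 11.876 × 3.9 × 12.5 × 0.6
     = 144.65 + 152.43 + 173.69 = 470.78 kPa.
q_net = 470.78 − 12.859 = 457.92 kPa.
q_all(net) = 457.92 / 2.5 = 183.17 kPa.

q_all(net) ≈ 180 kPa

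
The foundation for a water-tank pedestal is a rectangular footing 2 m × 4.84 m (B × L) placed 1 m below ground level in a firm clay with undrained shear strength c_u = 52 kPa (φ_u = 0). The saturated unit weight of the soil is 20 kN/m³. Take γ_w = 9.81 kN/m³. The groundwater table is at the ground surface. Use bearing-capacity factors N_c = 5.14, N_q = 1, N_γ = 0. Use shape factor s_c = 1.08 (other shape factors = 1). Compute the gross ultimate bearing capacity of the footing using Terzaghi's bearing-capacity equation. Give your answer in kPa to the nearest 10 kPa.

q_ult ≈ 300 kPa

With the water table at the surface the whole profile is submerged: γ' = 20 − 9.81 = 10.19 kN/m³, so q = γ'·D_f = 10.19 kPa.
q_ult = c·N_c·s_c + q·N_q
     = 52 × 5.14 × 1.08 + 10.19 × 1
     = 288.66 + 10.19 = 298.85 kPa.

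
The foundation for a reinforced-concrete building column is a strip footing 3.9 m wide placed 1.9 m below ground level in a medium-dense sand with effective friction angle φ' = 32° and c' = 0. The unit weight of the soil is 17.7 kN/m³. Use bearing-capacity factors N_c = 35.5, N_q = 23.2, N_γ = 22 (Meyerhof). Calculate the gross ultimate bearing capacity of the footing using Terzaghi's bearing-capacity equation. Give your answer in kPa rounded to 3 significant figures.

q_ult ≈ 1540 kPa

Effective surcharge at the founding depth q = γ·D_f = 17.7 × 1.9 = 33.63 kPa.
q_ult = q·N_q + 0.5·γ·B·N_γ
     = 33.63 × 23.2 + 0.5 × 17.7 × 3.9 × 22
     = 780.22 + 759.33 = 1539.5 kPa.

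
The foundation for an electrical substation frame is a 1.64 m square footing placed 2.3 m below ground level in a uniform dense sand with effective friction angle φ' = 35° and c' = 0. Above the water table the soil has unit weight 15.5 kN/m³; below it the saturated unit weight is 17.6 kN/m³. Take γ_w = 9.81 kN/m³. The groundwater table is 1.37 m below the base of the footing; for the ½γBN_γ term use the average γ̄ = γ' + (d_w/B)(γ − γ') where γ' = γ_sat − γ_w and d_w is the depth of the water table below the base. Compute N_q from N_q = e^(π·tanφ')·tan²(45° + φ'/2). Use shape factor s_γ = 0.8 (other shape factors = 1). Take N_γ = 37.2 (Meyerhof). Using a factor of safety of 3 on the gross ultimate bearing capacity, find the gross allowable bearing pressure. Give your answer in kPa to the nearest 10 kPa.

N_q = e^(π·tan35°)·tan²(62.5°) = 33.3.
Effective surcharge at the founding depth q = γ·D_f = 15.5 × 2.3 = 35.65 kPa.
With d_w = 1.37 m < B, γ̄ = 7.79 + (1.37/1.64) × (15.5 − 7.79) = 14.231 kN/m³.
q_ult = q·N_q + 0.5·γ·B·N_γ·s_γ
     = 35.65 × 33.296 + 0.5 × 14.231 × 1.64 × 37.2 × 0.8
     = 1187 + 347.27 = 1534.3 kPa.
q_all = 1534.3 / 3 = 511.43 kPa.

q_all ≈ 510 kPa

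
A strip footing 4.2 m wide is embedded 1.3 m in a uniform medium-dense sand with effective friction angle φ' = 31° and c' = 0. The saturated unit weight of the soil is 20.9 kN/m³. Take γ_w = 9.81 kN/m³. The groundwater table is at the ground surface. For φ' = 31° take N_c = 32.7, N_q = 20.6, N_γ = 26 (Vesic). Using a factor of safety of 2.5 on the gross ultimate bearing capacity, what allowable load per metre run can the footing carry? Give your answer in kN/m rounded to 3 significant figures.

γ' = 20.9 − 9.81 = 11.09 kN/m³ (submerged throughout). q = 11.09 × 1.3 = 14.417 kPa; the same γ' applies in the ½γBN_γ term.
q·N_q = 14.417 × 20.6 = 296.99 kPa
0.5·γ·B·N_γ = 0.5 × 11.09 × 4.2 × 26 = 605.51 kPa
q_ult = 296.99 + 605.51 = 902.5 kPa.
Gross allowable pressure q_all = 902.5 / 2.5 = 361 kPa.
Allowable wall load = q_all × B = 361 × 4.2 = 1516.2 kN per metre run.

≈ 1520 kN/m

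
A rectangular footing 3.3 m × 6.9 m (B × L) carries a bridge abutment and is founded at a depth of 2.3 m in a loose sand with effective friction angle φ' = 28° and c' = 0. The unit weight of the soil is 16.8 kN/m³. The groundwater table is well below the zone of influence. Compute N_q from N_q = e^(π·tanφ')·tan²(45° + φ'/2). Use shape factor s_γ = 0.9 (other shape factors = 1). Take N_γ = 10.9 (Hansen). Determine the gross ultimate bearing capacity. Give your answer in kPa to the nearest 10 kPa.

q_ult ≈ 840 kPa

tan28° = 0.5317, so N_q = e^(π×0.5317)·tan²(59°) = 5.314 × 2.77 = 14.72.
Overburden at base level: q = 16.8 × 2.3 = 38.64 kPa.
Surcharge term q·N_q = 38.64 × 14.72 = 568.78 kPa; self-weight term 0.5·γ·B·N_γ·s_γ = 0.5 × 16.8 × 3.3 × 10.9 × 0.9 = 271.93 kPa.
q_ult = 568.78 + 271.93 = 840.71 kPa.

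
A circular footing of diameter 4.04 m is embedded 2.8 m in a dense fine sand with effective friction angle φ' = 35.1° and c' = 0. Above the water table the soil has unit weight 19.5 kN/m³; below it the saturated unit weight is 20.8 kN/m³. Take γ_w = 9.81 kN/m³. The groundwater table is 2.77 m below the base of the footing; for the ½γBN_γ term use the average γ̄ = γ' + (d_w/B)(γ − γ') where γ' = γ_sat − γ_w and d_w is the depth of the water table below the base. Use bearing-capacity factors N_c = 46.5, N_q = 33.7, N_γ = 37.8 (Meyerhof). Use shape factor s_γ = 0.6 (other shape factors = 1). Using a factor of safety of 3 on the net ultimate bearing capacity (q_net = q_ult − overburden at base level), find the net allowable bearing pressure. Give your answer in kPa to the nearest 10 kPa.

q_all(net) ≈ 850 kPa

Effective surcharge at the founding depth q = γ·D_f = 19.5 × 2.8 = 54.6 kPa.
With d_w = 2.77 m < B, γ̄ = 10.99 + (2.77/4.04) × (19.5 − 10.99) = 16.825 kN/m³.
q_ult = q·N_q + 0.5·γ·B·N_γ·s_γ
     = 54.6 × 33.7 + 0.5 × 16.825 × 4.04 × 37.8 × 0.6
     = 1840 + 770.81 = 2610.8 kPa.
q_net = 2610.8 − 54.6 = 2556.2 kPa.
q_all(net) = 2556.2 / 3 = 852.08 kPa.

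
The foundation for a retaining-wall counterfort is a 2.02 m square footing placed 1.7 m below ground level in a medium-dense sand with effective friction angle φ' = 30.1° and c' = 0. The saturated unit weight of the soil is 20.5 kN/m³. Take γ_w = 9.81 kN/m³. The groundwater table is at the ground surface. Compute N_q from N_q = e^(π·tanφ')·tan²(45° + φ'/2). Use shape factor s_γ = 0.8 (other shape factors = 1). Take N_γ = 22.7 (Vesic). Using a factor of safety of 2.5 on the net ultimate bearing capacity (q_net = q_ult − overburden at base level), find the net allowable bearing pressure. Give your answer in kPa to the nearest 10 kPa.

q_all(net) ≈ 210 kPa

N_q = e^(π·tan30.1°)·tan²(60.05°) = 18.61.
γ' = 20.5 − 9.81 = 10.69 kN/m³ (submerged throughout). q = 10.69 × 1.7 = 18.173 kPa; the same γ' applies in the ½γBN_γ term.
q·N_q = 18.173 × 18.611 = 338.22 kPa
0.5·γ·B·N_γ·s_γ = 0.5 × 10.69 × 2.02 × 22.7 × 0.8 = 196.07 kPa
q_ult = 338.22 + 196.07 = 534.29 kPa.
q_net = 534.29 − 18.173 = 516.12 kPa.
q_all(net) = 516.12 / 2.5 = 206.45 kPa.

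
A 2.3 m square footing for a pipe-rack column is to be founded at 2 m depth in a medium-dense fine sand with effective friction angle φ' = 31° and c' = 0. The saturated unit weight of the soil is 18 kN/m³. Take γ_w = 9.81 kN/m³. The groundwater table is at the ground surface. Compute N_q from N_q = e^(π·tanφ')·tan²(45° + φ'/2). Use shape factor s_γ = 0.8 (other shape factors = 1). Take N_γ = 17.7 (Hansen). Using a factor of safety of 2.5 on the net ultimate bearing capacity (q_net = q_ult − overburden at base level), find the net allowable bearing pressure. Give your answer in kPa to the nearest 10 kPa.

q_all(net) ≈ 180 kPa

N_q = e^(π·tan31°)·tan²(60.5°) = 20.63.
With the water table at the surface the whole profile is submerged: γ' = 18 − 9.81 = 8.19 kN/m³, so q = γ'·D_f = 16.38 kPa; the same γ' applies in the ½γBN_γ term.
q_ult = q·N_q + 0.5·γ·B·N_γ·s_γ
     = 16.38 × 20.631 + 0.5 × 8.19 × 2.3 × 17.7 × 0.8
     = 337.93 + 133.37 = 471.3 kPa.
q_net = 471.3 − 16.38 = 454.92 kPa.
q_all(net) = 454.92 / 2.5 = 181.97 kPa.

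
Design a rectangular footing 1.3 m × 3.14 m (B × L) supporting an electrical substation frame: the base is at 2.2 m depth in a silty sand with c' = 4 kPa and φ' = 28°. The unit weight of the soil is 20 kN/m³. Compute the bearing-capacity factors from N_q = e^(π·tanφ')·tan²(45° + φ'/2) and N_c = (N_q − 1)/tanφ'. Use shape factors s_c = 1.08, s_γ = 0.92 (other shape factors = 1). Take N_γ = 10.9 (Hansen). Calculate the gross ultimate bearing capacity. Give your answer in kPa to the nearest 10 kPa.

q_ult ≈ 890 kPa

tan28° = 0.5317, so N_q = e^(π×0.5317)·tan²(59°) = 5.314 × 2.77 = 14.72.
N_c = (14.72 − 1)/tan28° = 25.8.
Overburden at base level: q = 20 × 2.2 = 44 kPa.
Cohesion term c·N_c·s_c = 4 × 25.803 × 1.08 = 111.47 kPa; surcharge term q·N_q = 44 × 14.72 = 647.67 kPa; self-weight term 0.5·γ·B·N_γ·s_γ = 0.5 × 20 × 1.3 × 10.9 × 0.92 = 130.36 kPa.
q_ult = 111.47 + 647.67 + 130.36 = 889.51 kPa.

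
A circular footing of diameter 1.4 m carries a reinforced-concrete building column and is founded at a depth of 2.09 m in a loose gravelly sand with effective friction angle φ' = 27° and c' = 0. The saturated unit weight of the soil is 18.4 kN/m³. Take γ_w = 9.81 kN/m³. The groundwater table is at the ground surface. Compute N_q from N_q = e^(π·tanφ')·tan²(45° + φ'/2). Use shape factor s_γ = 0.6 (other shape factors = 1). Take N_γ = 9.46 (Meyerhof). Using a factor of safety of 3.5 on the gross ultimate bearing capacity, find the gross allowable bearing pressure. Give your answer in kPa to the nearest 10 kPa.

N_q = e^(π·tan27°)·tan²(58.5°) = 13.2.
γ' = 18.4 − 9.81 = 8.59 kN/m³ (submerged throughout). q = 8.59 × 2.09 = 17.953 kPa; the same γ' applies in the ½γBN_γ term.
q·N_q = 17.953 × 13.199 = 236.97 kPa
0.5·γ·B·N_γ·s_γ = 0.5 × 8.59 × 1.4 × 9.46 × 0.6 = 34.13 kPa
q_ult = 236.97 + 34.13 = 271.1 kPa.
q_all = 271.1 / 3.5 = 77.456 kPa.

q_all ≈ 80 kPa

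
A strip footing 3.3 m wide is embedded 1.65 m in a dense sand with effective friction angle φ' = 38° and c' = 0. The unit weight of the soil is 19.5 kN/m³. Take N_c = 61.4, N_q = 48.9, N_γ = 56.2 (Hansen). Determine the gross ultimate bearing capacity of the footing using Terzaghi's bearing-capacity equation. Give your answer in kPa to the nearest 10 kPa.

Effective surcharge at the founding depth q = γ·D_f = 19.5 × 1.65 = 32.175 kPa.
q_ult = q·N_q + 0.5·γ·B·N_γ
     = 32.175 × 48.9 + 0.5 × 19.5 × 3.3 × 56.2
     = 1573.4 + 1808.2 = 3381.6 kPa.

q_ult ≈ 3380 kPa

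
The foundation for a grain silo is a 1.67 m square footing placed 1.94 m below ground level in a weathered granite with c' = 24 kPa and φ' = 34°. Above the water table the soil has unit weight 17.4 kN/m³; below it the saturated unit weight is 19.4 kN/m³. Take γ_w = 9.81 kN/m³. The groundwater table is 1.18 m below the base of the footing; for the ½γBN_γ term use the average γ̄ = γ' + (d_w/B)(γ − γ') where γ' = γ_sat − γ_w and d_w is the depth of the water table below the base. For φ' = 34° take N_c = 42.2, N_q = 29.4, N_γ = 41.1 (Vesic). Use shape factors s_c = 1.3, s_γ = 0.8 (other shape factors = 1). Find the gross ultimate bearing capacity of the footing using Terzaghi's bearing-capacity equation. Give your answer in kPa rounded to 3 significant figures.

Effective surcharge at the founding depth q = γ·D_f = 17.4 × 1.94 = 33.756 kPa.
With d_w = 1.18 m < B, γ̄ = 9.59 + (1.18/1.67) × (17.4 − 9.59) = 15.108 kN/m³.
q_ult = c·N_c·s_c + q·N_q + 0.5·γ·B·N_γ·s_γ
     = 24 × 42.2 × 1.3 + 33.756 × 29.4 + 0.5 × 15.108 × 1.67 × 41.1 × 0.8
     = 1316.6 + 992.43 + 414.8 = 2723.9 kPa.

q_ult ≈ 2720 kPa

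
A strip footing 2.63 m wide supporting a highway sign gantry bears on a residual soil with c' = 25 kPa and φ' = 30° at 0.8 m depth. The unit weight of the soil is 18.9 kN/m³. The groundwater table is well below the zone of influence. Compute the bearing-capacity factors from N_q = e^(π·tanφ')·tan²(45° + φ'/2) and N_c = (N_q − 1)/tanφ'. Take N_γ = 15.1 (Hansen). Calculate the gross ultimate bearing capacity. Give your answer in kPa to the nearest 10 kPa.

q_ult ≈ 1410 kPa

tan30° = 0.5774, so N_q = e^(π×0.5774)·tan²(60°) = 6.134 × 3.0 = 18.4.
N_c = (18.4 − 1)/tan30° = 30.14.
Overburden at base level: q = 18.9 × 0.8 = 15.12 kPa.
Cohesion term c·N_c = 25 × 30.14 = 753.49 kPa; surcharge term q·N_q = 15.12 × 18.401 = 278.22 kPa; self-weight term 0.5·γ·B·N_γ = 0.5 × 18.9 × 2.63 × 15.1 = 375.29 kPa.
q_ult = 753.49 + 278.22 + 375.29 = 1407 kPa.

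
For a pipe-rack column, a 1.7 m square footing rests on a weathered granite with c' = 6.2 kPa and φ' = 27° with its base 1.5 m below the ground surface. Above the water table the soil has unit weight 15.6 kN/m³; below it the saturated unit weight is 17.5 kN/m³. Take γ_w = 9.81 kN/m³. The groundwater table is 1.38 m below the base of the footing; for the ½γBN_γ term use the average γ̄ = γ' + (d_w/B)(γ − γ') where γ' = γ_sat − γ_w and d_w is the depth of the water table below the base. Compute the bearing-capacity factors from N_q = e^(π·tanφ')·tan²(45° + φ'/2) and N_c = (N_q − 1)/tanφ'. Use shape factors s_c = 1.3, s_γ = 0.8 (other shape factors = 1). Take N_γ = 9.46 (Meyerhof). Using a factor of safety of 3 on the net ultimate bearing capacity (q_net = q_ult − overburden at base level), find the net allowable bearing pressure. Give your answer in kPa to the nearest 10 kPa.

q_all(net) ≈ 190 kPa

N_q = e^(π·tan27°)·tan²(58.5°) = 13.2; N_c = (N_q − 1)/tanφ' = 23.94.
Effective surcharge at the founding depth q = γ·D_f = 15.6 × 1.5 = 23.4 kPa.
With d_w = 1.38 m < B, γ̄ = 7.69 + (1.38/1.7) × (15.6 − 7.69) = 14.111 kN/m³.
q_ult = c·N_c·s_c + q·N_q + 0.5·γ·B·N_γ·s_γ
     = 6.2 × 23.942 × 1.3 + 23.4 × 13.199 + 0.5 × 14.111 × 1.7 × 9.46 × 0.8
     = 192.97 + 308.86 + 90.774 = 592.61 kPa.
q_net = 592.61 − 23.4 = 569.21 kPa.
q_all(net) = 569.21 / 3 = 189.74 kPa.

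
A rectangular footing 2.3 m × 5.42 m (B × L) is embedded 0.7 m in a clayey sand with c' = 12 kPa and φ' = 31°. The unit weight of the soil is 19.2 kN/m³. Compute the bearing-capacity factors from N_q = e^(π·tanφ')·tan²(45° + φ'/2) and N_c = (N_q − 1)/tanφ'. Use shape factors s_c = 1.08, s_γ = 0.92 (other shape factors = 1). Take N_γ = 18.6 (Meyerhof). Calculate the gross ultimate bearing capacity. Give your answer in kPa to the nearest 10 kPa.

tan31° = 0.6009, so N_q = e^(π×0.6009)·tan²(60.5°) = 6.604 × 3.124 = 20.63.
N_c = (20.63 − 1)/tan31° = 32.67.
Overburden at base level: q = 19.2 × 0.7 = 13.44 kPa.
Cohesion term c·N_c·s_c = 12 × 32.671 × 1.08 = 423.42 kPa; surcharge term q·N_q = 13.44 × 20.631 = 277.28 kPa; self-weight term 0.5·γ·B·N_γ·s_γ = 0.5 × 19.2 × 2.3 × 18.6 × 0.92 = 377.83 kPa.
q_ult = 423.42 + 277.28 + 377.83 = 1078.5 kPa.

q_ult ≈ 1080 kPa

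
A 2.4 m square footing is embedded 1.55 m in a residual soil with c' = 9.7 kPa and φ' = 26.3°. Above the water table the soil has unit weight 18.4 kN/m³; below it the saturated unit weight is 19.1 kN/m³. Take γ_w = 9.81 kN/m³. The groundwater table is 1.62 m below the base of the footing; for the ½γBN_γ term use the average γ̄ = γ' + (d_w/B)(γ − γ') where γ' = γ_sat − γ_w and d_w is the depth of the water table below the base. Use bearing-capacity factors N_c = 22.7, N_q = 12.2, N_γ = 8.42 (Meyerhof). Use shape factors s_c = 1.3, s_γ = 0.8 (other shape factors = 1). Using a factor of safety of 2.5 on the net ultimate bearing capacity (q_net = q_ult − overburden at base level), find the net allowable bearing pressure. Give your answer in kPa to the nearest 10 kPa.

Effective surcharge at the founding depth q = γ·D_f = 18.4 × 1.55 = 28.52 kPa.
With d_w = 1.62 m < B, γ̄ = 9.29 + (1.62/2.4) × (18.4 − 9.29) = 15.439 kN/m³.
q_ult = c·N_c·s_c + q·N_q + 0.5·γ·B·N_γ·s_γ
     = 9.7 × 22.7 × 1.3 + 28.52 × 12.2 + 0.5 × 15.439 × 2.4 × 8.42 × 0.8
     = 286.25 + 347.94 + 124.8 = 758.99 kPa.
q_net = 758.99 − 28.52 = 730.47 kPa.
q_all(net) = 730.47 / 2.5 = 292.19 kPa.

q_all(net) ≈ 290 kPa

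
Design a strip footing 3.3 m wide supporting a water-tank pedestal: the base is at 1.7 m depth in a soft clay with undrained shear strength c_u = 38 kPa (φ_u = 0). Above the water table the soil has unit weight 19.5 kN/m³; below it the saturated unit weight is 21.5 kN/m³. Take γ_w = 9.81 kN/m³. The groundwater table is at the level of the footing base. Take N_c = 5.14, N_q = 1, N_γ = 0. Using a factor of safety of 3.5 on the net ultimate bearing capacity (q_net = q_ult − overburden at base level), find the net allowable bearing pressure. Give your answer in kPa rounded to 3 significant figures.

Overburden at base level: q = 19.5 × 1.7 = 33.15 kPa.
Cohesion term c·N_c = 38 × 5.14 = 195.32 kPa; surcharge term q·N_q = 33.15 × 1 = 33.15 kPa.
q_ult = 195.32 + 33.15 = 228.47 kPa.
q_net = 228.47 − 33.15 = 195.32 kPa.
q_all(net) = 195.32 / 3.5 = 55.806 kPa.

q_all(net) ≈ 55.8 kPa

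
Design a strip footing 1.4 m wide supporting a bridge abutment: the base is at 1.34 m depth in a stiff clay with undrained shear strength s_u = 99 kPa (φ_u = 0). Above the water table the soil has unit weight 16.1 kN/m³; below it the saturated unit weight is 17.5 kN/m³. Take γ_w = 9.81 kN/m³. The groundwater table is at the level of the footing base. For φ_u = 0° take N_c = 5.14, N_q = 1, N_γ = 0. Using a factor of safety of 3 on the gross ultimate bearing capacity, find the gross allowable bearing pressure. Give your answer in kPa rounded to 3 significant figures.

Overburden at base level: q = 16.1 × 1.34 = 21.574 kPa.
Cohesion term c·N_c = 99 × 5.14 = 508.86 kPa; surcharge term q·N_q = 21.574 × 1 = 21.574 kPa.
q_ult = 508.86 + 21.574 = 530.43 kPa.
q_all = 530.43 / 3 = 176.81 kPa.

q_all ≈ 177 kPa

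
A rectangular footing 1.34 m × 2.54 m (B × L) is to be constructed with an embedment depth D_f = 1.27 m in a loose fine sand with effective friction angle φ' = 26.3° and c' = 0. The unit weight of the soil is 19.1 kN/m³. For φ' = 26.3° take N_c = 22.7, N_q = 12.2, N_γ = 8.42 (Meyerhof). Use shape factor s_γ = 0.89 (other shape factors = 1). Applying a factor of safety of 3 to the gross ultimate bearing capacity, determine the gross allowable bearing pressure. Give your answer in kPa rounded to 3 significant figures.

q_all ≈ 131 kPa

Effective surcharge at the founding depth q = γ·D_f = 19.1 × 1.27 = 24.257 kPa.
q_ult = q·N_q + 0.5·γ·B·N_γ·s_γ
     = 24.257 × 12.2 + 0.5 × 19.1 × 1.34 × 8.42 × 0.89
     = 295.94 + 95.898 = 391.83 kPa.
q_all = q_ult / FS = 391.83 / 3 = 130.61 kPa.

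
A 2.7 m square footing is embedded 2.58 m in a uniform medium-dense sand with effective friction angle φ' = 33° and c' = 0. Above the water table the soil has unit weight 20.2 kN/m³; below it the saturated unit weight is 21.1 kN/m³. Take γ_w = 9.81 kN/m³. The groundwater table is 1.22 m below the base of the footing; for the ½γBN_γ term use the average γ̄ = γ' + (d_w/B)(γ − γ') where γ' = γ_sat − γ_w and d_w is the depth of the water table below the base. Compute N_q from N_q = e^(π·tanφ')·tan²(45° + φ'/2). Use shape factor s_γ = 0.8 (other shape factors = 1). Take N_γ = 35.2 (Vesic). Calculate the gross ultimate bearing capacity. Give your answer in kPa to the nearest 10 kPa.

tan33° = 0.6494, so N_q = e^(π×0.6494)·tan²(61.5°) = 7.692 × 3.392 = 26.09.
Overburden at base level: q = 20.2 × 2.58 = 52.116 kPa.
The water table is 1.22 m below the base (< B = 2.7 m), so the ½γBN_γ term uses γ̄ = γ' + (d_w/B)(γ − γ') = 11.29 + (1.22/2.7)(20.2 − 11.29) = 15.316 kN/m³.
Surcharge term q·N_q = 52.116 × 26.092 = 1359.8 kPa; self-weight term 0.5·γ·B·N_γ·s_γ = 0.5 × 15.316 × 2.7 × 35.2 × 0.8 = 582.25 kPa.
q_ult = 1359.8 + 582.25 = 1942.1 kPa.

q_ult ≈ 1940 kPa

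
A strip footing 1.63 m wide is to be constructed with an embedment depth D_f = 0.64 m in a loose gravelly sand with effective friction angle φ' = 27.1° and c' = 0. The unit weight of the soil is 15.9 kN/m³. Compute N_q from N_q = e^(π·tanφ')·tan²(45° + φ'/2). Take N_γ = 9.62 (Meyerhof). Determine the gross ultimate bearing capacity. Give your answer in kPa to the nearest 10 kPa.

tan27.1° = 0.5117, so N_q = e^(π×0.5117)·tan²(58.55°) = 4.991 × 2.673 = 13.34.
q = γ·D_f = 15.9 × 0.64 = 10.176 kPa.
q·N_q = 10.176 × 13.343 = 135.78 kPa
0.5·γ·B·N_γ = 0.5 × 15.9 × 1.63 × 9.62 = 124.66 kPa
q_ult = 135.78 + 124.66 = 260.44 kPa.

q_ult ≈ 260 kPa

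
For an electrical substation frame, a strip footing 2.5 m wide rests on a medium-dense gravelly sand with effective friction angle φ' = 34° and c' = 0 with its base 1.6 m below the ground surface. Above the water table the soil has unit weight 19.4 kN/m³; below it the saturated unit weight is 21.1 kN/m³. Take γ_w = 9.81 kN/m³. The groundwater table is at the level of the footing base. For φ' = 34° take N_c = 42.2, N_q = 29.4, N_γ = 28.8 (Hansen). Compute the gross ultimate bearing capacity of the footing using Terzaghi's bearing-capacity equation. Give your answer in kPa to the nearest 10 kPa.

Effective surcharge at the founding depth q = γ·D_f = 19.4 × 1.6 = 31.04 kPa.
The water table coincides with the base, so in the self-weight term γ → γ' = 11.29 kN/m³.
q_ult = q·N_q + 0.5·γ·B·N_γ
     = 31.04 × 29.4 + 0.5 × 11.29 × 2.5 × 28.8
     = 912.58 + 406.44 = 1319 kPa.

q_ult ≈ 1320 kPa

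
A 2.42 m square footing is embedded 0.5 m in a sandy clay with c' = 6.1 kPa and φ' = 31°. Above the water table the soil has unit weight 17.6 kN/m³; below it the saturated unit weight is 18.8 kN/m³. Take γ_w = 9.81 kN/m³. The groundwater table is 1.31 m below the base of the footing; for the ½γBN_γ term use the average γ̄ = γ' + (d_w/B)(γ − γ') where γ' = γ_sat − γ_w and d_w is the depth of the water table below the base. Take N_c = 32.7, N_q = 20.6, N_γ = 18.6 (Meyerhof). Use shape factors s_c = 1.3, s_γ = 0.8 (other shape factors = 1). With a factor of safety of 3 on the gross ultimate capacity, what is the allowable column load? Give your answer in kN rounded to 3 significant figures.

Effective surcharge at the founding depth q = γ·D_f = 17.6 × 0.5 = 8.8 kPa.
With d_w = 1.31 m < B, γ̄ = 8.99 + (1.31/2.42) × (17.6 − 8.99) = 13.651 kN/m³.
q_ult = c·N_c·s_c + q·N_q + 0.5·γ·B·N_γ·s_γ
     = 6.1 × 32.7 × 1.3 + 8.8 × 20.6 + 0.5 × 13.651 × 2.42 × 18.6 × 0.8
     = 259.31 + 181.28 + 245.78 = 686.37 kPa.
Gross allowable pressure q_all = 686.37 / 3 = 228.79 kPa.
Footing area = 5.8564 m², so allowable column load = 228.79 × 5.8564 = 1339.9 kN.

P_all ≈ 1340 kN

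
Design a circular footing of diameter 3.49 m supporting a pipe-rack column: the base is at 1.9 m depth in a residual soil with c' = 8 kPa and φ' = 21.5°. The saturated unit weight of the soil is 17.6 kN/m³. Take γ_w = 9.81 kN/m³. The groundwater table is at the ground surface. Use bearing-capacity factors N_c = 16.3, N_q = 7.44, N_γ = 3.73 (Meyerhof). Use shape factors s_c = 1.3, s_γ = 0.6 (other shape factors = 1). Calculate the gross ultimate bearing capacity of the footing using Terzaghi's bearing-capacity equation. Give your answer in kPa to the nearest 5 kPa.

Water table at ground surface, so effective unit weight γ' = 17.6 − 9.81 = 7.79 kN/m³ is used throughout; overburden q = 7.79 × 1.9 = 14.801 kPa; the same γ' applies in the ½γBN_γ term.
Cohesion term c·N_c·s_c = 8 × 16.3 × 1.3 = 169.52 kPa; surcharge term q·N_q = 14.801 × 7.44 = 110.12 kPa; self-weight term 0.5·γ·B·N_γ·s_γ = 0.5 × 7.79 × 3.49 × 3.73 × 0.6 = 30.422 kPa.
q_ult = 169.52 + 110.12 + 30.422 = 310.06 kPa.

q_ult ≈ 310 kPa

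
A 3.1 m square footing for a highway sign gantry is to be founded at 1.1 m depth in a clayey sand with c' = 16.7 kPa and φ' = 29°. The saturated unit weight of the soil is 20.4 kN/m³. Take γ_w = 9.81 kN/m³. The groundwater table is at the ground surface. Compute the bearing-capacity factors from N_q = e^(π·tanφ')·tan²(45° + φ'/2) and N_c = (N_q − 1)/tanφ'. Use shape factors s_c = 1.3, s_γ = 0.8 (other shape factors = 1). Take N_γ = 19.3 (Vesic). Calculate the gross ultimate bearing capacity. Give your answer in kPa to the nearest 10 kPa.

q_ult ≈ 1050 kPa

tan29° = 0.5543, so N_q = e^(π×0.5543)·tan²(59.5°) = 5.705 × 2.882 = 16.44.
N_c = (16.44 − 1)/tan29° = 27.86.
γ' = 20.4 − 9.81 = 10.59 kN/m³ (submerged throughout). q = 10.59 × 1.1 = 11.649 kPa; the same γ' applies in the ½γBN_γ term.
c·N_c·s_c = 16.7 × 27.86 × 1.3 = 604.85 kPa
q·N_q = 11.649 × 16.443 = 191.55 kPa
0.5·γ·B·N_γ·s_γ = 0.5 × 10.59 × 3.1 × 19.3 × 0.8 = 253.44 kPa
q_ult = 604.85 + 191.55 + 253.44 = 1049.8 kPa.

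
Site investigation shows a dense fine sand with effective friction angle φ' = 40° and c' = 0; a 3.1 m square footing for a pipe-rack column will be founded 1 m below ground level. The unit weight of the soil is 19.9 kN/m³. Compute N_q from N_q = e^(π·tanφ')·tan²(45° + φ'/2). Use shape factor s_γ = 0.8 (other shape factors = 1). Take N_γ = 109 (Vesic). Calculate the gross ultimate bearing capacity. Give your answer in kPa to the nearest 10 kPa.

tan40° = 0.8391, so N_q = e^(π×0.8391)·tan²(65°) = 13.959 × 4.599 = 64.2.
Overburden at base level: q = 19.9 × 1 = 19.9 kPa.
Surcharge term q·N_q = 19.9 × 64.195 = 1277.5 kPa; self-weight term 0.5·γ·B·N_γ·s_γ = 0.5 × 19.9 × 3.1 × 109 × 0.8 = 2689.7 kPa.
q_ult = 1277.5 + 2689.7 = 3967.2 kPa.

q_ult ≈ 3970 kPa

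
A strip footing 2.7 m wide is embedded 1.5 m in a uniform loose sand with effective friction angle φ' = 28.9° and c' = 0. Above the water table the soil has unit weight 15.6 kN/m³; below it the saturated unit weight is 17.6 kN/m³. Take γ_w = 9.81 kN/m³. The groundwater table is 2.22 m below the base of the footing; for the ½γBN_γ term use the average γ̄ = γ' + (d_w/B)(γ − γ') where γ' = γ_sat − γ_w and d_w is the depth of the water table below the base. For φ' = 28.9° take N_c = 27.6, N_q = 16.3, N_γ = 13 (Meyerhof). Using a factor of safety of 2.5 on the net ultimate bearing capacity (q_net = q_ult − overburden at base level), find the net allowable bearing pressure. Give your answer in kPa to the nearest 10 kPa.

q_all(net) ≈ 240 kPa

q = γ·D_f = 15.6 × 1.5 = 23.4 kPa.
γ' = 7.79 kN/m³; averaging over the depth B below the base, γ̄ = γ' + (d_w/B)(γ − γ') = 14.212 kN/m³.
q·N_q = 23.4 × 16.3 = 381.42 kPa
0.5·γ·B·N_γ = 0.5 × 14.212 × 2.7 × 13 = 249.41 kPa
q_ult = 381.42 + 249.41 = 630.83 kPa.
q_net = 630.83 − 23.4 = 607.43 kPa.
q_all(net) = 607.43 / 2.5 = 242.97 kPa.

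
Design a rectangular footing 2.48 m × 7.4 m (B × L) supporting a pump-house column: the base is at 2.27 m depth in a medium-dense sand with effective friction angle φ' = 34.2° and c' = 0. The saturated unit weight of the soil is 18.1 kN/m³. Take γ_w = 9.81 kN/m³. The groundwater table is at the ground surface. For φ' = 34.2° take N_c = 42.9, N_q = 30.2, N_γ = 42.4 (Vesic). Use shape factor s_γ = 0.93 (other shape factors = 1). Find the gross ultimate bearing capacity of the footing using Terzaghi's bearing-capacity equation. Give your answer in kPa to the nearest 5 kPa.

q_ult ≈ 975 kPa

With the water table at the surface the whole profile is submerged: γ' = 18.1 − 9.81 = 8.29 kN/m³, so q = γ'·D_f = 18.818 kPa; the same γ' applies in the ½γBN_γ term.
q_ult = q·N_q + 0.5·γ·B·N_γ·s_γ
     = 18.818 × 30.2 + 0.5 × 8.29 × 2.48 × 42.4 × 0.93
     = 568.31 + 405.35 = 973.66 kPa.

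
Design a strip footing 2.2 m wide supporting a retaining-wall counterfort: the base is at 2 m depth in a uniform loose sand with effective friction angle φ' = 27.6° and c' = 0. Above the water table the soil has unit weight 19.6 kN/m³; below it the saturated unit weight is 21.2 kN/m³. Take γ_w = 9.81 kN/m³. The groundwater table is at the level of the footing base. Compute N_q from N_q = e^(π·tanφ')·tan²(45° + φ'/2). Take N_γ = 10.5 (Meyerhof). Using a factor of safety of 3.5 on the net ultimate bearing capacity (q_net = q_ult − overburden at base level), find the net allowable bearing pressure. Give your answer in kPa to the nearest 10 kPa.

N_q = e^(π·tan27.6°)·tan²(58.8°) = 14.09.
Overburden at base level: q = 19.6 × 2 = 39.2 kPa.
Below the base the soil is submerged, so the ½γBN_γ term uses γ' = 21.2 − 9.81 = 11.39 kN/m³.
Surcharge term q·N_q = 39.2 × 14.089 = 552.28 kPa; self-weight term 0.5·γ·B·N_γ = 0.5 × 11.39 × 2.2 × 10.5 = 131.55 kPa.
q_ult = 552.28 + 131.55 = 683.84 kPa.
q_net = 683.84 − 39.2 = 644.64 kPa.
q_all(net) = 644.64 / 3.5 = 184.18 kPa.

q_all(net) ≈ 180 kPa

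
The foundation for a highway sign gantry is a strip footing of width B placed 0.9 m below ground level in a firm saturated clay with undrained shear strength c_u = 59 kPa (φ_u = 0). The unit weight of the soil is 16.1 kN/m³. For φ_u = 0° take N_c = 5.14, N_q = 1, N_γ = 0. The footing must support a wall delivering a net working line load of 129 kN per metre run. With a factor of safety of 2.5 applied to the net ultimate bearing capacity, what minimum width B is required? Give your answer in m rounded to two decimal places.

q = γ·D_f = 16.1 × 0.9 = 14.49 kPa.
c·N_c = 59 × 5.14 = 303.26 kPa
q·N_q = 14.49 × 1 = 14.49 kPa
q_ult = 303.26 + 14.49 = 317.75 kPa.
For φ = 0 the ½γBN_γ term vanishes, so q_ult is independent of B. q_net = 317.75 − 14.49 = 303.26 kPa; q_all(net) = 303.26/2.5 = 121.3 kPa.
Required width B = w / q_all(net) = 129 / 121.3 = 1.063 m.

B = 1.06 m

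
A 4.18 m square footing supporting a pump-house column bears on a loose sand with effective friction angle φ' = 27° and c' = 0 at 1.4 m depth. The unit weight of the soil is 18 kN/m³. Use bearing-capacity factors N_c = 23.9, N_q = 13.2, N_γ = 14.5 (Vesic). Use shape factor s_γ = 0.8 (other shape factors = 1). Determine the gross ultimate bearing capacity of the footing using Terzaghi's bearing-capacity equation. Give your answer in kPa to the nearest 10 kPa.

q = γ·D_f = 18 × 1.4 = 25.2 kPa.
q·N_q = 25.2 × 13.2 = 332.64 kPa
0.5·γ·B·N_γ·s_γ = 0.5 × 18 × 4.18 × 14.5 × 0.8 = 436.39 kPa
q_ult = 332.64 + 436.39 = 769.03 kPa.

q_ult ≈ 770 kPa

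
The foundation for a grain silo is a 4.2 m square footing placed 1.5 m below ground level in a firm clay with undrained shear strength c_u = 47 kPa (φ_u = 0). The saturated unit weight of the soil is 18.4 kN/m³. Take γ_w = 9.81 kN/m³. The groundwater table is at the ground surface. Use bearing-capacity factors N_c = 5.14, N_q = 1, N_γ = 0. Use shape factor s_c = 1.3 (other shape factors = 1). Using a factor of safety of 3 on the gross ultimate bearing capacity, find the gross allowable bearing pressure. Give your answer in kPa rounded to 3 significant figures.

With the water table at the surface the whole profile is submerged: γ' = 18.4 − 9.81 = 8.59 kN/m³, so q = γ'·D_f = 12.885 kPa.
q_ult = c·N_c·s_c + q·N_q
     = 47 × 5.14 × 1.3 + 12.885 × 1
     = 314.05 + 12.885 = 326.94 kPa.
q_all = 326.94 / 3 = 108.98 kPa.

q_all ≈ 109 kPa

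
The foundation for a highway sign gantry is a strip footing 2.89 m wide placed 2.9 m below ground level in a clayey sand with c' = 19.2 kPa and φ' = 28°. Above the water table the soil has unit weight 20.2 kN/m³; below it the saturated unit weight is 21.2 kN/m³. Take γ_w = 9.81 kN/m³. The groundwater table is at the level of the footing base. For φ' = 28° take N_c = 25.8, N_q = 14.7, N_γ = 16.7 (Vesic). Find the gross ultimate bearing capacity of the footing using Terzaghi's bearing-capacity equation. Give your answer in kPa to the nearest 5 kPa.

q_ult ≈ 1630 kPa

Effective surcharge at the founding depth q = γ·D_f = 20.2 × 2.9 = 58.58 kPa.
The water table coincides with the base, so in the self-weight term γ → γ' = 11.39 kN/m³.
q_ult = c·N_c + q·N_q + 0.5·γ·B·N_γ
     = 19.2 × 25.8 + 58.58 × 14.7 + 0.5 × 11.39 × 2.89 × 16.7
     = 495.36 + 861.13 + 274.86 = 1631.3 kPa.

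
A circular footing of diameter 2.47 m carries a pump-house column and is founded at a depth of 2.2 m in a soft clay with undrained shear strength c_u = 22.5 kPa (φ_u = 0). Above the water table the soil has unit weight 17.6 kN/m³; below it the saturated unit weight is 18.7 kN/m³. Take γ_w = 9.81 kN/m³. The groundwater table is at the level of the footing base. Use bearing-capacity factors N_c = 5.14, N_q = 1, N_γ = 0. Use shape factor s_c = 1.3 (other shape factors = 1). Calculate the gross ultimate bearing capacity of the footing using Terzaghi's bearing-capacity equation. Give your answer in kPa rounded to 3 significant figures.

Overburden at base level: q = 17.6 × 2.2 = 38.72 kPa.
Cohesion term c·N_c·s_c = 22.5 × 5.14 × 1.3 = 150.34 kPa; surcharge term q·N_q = 38.72 × 1 = 38.72 kPa.
q_ult = 150.34 + 38.72 = 189.06 kPa.

q_ult ≈ 189 kPa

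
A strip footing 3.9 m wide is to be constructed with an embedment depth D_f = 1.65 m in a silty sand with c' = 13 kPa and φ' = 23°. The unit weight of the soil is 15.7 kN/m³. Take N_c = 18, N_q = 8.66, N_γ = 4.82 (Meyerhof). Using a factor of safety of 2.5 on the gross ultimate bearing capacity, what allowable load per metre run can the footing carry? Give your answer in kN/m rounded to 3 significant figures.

≈ 945 kN/m

Overburden at base level: q = 15.7 × 1.65 = 25.905 kPa.
Cohesion term c·N_c = 13 × 18 = 234 kPa; surcharge term q·N_q = 25.905 × 8.66 = 224.34 kPa; self-weight term 0.5·γ·B·N_γ = 0.5 × 15.7 × 3.9 × 4.82 = 147.56 kPa.
q_ult = 234 + 224.34 + 147.56 = 605.9 kPa.
Gross allowable pressure q_all = 605.9 / 2.5 = 242.36 kPa.
Allowable wall load = q_all × B = 242.36 × 3.9 = 945.21 kN per metre run.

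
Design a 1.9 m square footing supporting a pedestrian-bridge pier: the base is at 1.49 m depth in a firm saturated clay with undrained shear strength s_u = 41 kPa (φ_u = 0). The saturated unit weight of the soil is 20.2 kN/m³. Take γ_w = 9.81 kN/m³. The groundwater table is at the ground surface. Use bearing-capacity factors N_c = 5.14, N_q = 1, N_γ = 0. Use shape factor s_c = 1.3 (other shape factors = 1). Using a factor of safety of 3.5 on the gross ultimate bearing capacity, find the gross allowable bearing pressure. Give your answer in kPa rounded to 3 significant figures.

With the water table at the surface the whole profile is submerged: γ' = 20.2 − 9.81 = 10.39 kN/m³, so q = γ'·D_f = 15.481 kPa.
q_ult = c·N_c·s_c + q·N_q
     = 41 × 5.14 × 1.3 + 15.481 × 1
     = 273.96 + 15.481 = 289.44 kPa.
q_all = 289.44 / 3.5 = 82.698 kPa.

q_all ≈ 82.7 kPa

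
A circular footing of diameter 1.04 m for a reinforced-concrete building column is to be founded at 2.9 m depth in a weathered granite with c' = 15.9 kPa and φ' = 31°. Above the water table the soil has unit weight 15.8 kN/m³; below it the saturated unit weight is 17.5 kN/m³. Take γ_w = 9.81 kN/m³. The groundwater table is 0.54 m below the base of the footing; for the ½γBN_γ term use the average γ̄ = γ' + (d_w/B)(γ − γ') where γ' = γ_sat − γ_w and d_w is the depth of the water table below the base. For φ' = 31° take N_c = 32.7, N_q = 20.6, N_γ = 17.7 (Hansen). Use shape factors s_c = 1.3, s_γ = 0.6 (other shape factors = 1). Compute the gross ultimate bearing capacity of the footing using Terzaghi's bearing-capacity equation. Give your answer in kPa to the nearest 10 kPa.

Effective surcharge at the founding depth q = γ·D_f = 15.8 × 2.9 = 45.82 kPa.
With d_w = 0.54 m < B, γ̄ = 7.69 + (0.54/1.04) × (15.8 − 7.69) = 11.901 kN/m³.
q_ult = c·N_c·s_c + q·N_q + 0.5·γ·B·N_γ·s_γ
     = 15.9 × 32.7 × 1.3 + 45.82 × 20.6 + 0.5 × 11.901 × 1.04 × 17.7 × 0.6
     = 675.91 + 943.89 + 65.722 = 1685.5 kPa.

q_ult ≈ 1690 kPa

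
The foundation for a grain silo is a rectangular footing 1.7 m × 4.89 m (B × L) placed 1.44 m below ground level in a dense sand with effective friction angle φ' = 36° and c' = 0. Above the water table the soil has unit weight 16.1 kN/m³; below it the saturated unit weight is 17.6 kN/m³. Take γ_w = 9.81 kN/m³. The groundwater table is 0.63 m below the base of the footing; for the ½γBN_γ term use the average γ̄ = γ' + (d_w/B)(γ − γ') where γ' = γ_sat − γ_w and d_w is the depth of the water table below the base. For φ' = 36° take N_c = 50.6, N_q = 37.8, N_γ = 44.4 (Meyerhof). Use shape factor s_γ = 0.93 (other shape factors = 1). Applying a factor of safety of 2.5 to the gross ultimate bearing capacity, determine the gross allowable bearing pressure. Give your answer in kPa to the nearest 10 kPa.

q_all ≈ 500 kPa

q = γ·D_f = 16.1 × 1.44 = 23.184 kPa.
γ' = 7.79 kN/m³; averaging over the depth B below the base, γ̄ = γ' + (d_w/B)(γ − γ') = 10.87 kN/m³.
q·N_q = 23.184 × 37.8 = 876.36 kPa
0.5·γ·B·N_γ·s_γ = 0.5 × 10.87 × 1.7 × 44.4 × 0.93 = 381.5 kPa
q_ult = 876.36 + 381.5 = 1257.9 kPa.
q_all = q_ult / FS = 1257.9 / 2.5 = 503.14 kPa.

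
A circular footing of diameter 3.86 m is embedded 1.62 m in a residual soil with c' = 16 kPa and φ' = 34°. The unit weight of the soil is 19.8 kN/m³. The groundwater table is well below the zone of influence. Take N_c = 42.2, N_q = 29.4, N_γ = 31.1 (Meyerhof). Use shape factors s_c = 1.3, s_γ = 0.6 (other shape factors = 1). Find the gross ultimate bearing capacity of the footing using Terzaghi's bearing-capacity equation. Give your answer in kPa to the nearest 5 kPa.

q_ult ≈ 2535 kPa

Effective surcharge at the founding depth q = γ·D_f = 19.8 × 1.62 = 32.076 kPa.
q_ult = c·N_c·s_c + q·N_q + 0.5·γ·B·N_γ·s_γ
     = 16 × 42.2 × 1.3 + 32.076 × 29.4 + 0.5 × 19.8 × 3.86 × 31.1 × 0.6
     = 877.76 + 943.03 + 713.07 = 2533.9 kPa.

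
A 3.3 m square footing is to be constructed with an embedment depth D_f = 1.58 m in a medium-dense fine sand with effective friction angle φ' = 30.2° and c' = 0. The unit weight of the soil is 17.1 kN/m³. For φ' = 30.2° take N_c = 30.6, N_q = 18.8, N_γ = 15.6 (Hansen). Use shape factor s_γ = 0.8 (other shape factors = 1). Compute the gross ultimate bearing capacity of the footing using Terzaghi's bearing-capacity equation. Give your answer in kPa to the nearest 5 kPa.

Overburden at base level: q = 17.1 × 1.58 = 27.018 kPa.
Surcharge term q·N_q = 27.018 × 18.8 = 507.94 kPa; self-weight term 0.5·γ·B·N_γ·s_γ = 0.5 × 17.1 × 3.3 × 15.6 × 0.8 = 352.12 kPa.
q_ult = 507.94 + 352.12 = 860.06 kPa.

q_ult ≈ 860 kPa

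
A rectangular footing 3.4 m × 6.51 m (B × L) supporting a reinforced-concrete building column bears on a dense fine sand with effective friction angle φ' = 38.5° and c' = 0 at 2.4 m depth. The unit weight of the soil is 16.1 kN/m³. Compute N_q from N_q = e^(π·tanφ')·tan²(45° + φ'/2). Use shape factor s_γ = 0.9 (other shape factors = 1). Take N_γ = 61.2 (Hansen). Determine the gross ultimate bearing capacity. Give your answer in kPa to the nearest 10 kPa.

tan38.5° = 0.7954, so N_q = e^(π×0.7954)·tan²(64.25°) = 12.17 × 4.298 = 52.31.
Overburden at base level: q = 16.1 × 2.4 = 38.64 kPa.
Surcharge term q·N_q = 38.64 × 52.307 = 2021.2 kPa; self-weight term 0.5·γ·B·N_γ·s_γ = 0.5 × 16.1 × 3.4 × 61.2 × 0.9 = 1507.5 kPa.
q_ult = 2021.2 + 1507.5 = 3528.7 kPa.

q_ult ≈ 3530 kPa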